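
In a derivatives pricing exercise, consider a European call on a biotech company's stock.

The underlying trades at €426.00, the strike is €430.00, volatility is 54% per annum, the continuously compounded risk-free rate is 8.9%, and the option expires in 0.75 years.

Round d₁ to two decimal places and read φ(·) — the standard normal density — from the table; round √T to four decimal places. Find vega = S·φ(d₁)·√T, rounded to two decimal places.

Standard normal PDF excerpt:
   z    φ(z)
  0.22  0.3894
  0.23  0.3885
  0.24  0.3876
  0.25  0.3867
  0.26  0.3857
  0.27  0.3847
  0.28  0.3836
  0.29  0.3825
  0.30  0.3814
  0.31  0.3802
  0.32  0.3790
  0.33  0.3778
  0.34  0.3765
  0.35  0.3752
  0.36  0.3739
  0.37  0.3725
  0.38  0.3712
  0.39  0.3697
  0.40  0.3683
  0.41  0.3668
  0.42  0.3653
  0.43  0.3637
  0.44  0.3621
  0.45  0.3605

σ√T = 0.54·√0.75 = 0.4677
d₁ = [ln(426/430) + (0.089 + ½·0.54²)·0.75] / (σ√T) = (-0.0093 + 0.1761) / 0.4677 = 0.3566 → 0.36
√T = √0.75 = 0.8660
φ(d₁) = φ(0.36) = 0.3739
vega = S·φ(d₁)·√T = 426·0.3739·0.8660 = 137.9377
(Vega is the same for a European call and put with the same parameters.)

137.94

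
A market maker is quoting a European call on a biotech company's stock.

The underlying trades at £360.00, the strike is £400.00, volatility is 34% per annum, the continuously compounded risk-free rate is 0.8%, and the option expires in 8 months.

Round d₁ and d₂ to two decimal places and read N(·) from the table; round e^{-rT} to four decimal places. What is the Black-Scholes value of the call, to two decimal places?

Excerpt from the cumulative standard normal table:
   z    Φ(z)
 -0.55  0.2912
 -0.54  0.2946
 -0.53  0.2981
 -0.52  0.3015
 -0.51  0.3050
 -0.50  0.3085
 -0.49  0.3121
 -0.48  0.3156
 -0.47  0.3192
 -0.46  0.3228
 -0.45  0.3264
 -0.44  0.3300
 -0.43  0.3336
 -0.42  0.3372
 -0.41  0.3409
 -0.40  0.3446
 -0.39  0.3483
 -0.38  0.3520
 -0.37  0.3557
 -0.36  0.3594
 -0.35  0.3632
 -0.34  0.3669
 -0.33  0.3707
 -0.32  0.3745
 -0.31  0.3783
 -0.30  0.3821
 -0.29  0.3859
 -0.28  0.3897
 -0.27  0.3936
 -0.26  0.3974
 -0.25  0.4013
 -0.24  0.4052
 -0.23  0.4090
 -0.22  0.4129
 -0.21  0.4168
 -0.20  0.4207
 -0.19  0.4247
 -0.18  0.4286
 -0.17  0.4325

σ√T = 0.34 × 0.8165 = 0.2776
ln(S/K) + (r + σ²/2)T = ln(360/400) + (0.008 + 0.34²/2)·0.6667 = -0.1054 + 0.0439 = -0.0615
d₁ = -0.0615 / 0.2776 = -0.2215 ≈ -0.22
d₂ = d₁ − σ√T = -0.2215 − 0.2776 = -0.4991 ≈ -0.50
exp(−rT) = exp(−0.008·0.6667) = 0.9947
N(d₁) = N(-0.22) = 0.4129;  N(d₂) = N(-0.50) = 0.3085
C = 360·0.4129 − 400·0.9947·0.3085 = 148.6440 − 122.7460 = 25.8980

£25.90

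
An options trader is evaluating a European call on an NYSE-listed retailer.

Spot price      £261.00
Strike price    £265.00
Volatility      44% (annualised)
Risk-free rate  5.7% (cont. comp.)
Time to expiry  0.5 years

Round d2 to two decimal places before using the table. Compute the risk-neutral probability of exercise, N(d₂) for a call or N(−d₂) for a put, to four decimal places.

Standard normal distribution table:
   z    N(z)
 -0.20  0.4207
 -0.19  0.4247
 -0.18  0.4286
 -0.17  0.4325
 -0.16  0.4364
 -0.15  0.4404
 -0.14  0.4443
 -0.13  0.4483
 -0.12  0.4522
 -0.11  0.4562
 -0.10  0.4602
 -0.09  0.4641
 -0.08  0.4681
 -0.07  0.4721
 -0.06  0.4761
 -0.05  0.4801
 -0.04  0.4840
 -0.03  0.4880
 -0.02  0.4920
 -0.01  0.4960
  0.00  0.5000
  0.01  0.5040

0.4562

σ√T = 0.44·√0.5 = 0.3111
d₁ = [ln(261/265) + (0.057 + 0.44²/2)·0.5] / 0.3111 = [-0.0152 + 0.0769] / 0.3111 = 0.1983 ≈ 0.20
d₂ = d₁ − σ√T = 0.1983 − 0.3111 = -0.1128 ≈ -0.11
Risk-neutral Pr[S_T > K] = N(d₂) = N(-0.11) = 0.4562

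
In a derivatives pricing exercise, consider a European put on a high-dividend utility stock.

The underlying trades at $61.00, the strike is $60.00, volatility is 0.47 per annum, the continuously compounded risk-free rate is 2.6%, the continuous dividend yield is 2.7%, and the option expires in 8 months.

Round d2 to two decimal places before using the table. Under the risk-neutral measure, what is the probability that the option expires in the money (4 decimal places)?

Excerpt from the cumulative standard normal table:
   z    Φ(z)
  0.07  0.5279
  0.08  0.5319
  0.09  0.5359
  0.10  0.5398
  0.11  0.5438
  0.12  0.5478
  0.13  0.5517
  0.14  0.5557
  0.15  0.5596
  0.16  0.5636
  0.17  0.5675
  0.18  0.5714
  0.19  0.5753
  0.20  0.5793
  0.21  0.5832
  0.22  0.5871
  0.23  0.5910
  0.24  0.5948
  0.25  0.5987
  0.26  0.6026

T = 0.6667;  σ√T = 0.3838
d₁ = [ln(61/60) + (0.026 − 0.027 + ½·0.47²)·0.6667] / (σ√T) = (0.0165 + 0.0730) / 0.3838 = 0.2332 ≈ 0.23
d₂ = 0.2332 − 0.3838 = -0.1505 ≈ -0.15
Risk-neutral Pr[S_T < K] = N(−d₂) = N(0.15) = 0.5596

0.5596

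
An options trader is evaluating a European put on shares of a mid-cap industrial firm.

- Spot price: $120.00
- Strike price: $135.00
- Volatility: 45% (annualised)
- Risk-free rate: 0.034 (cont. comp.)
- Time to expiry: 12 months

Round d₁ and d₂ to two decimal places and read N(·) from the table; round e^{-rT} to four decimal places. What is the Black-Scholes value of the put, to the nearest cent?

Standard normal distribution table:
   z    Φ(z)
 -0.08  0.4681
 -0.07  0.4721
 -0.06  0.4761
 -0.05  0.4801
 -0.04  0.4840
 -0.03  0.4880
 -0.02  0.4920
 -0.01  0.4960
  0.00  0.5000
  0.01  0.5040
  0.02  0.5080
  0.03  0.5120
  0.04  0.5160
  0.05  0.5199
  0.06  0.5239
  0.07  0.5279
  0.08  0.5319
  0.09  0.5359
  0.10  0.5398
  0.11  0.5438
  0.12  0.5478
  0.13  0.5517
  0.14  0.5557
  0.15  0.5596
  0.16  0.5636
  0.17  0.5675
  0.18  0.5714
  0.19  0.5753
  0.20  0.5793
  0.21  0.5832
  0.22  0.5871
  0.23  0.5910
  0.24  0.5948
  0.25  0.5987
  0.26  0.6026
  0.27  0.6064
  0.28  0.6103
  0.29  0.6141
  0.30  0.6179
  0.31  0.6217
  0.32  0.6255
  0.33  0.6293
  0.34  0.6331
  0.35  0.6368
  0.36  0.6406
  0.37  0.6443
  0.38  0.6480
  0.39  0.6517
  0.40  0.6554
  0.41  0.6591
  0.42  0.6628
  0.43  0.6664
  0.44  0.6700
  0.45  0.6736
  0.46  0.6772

σ√T = 0.45·√1 = 0.4500
d₁ = [ln(120/135) + (0.034 + 0.45²/2)·1] / 0.4500 = [-0.1178 + 0.1353] / 0.4500 = 0.0388 → 0.04
d₂ = d₁ − σ√T = 0.0388 − 0.4500 = -0.4112 → -0.41
exp(−rT) = exp(−0.034·1) = 0.9666
P = 135·0.9666·N(0.41) − 120·N(-0.04) = 135·0.9666·0.6591 − 120·0.4840 = 86.0066 − 58.0800 = 27.9266

$27.93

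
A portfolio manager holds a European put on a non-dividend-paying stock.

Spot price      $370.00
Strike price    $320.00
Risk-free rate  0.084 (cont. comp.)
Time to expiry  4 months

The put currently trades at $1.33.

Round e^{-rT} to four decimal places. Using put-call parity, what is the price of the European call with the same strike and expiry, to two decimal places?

exp(−rT) = exp(−0.084·0.3333) = 0.9724
Put-call parity: C − P = S − K·e^(−rT) = 370 − 320·0.9724 = 370 − 311.1680 = 58.8320
C = P + (C − P) = 1.33 + (58.8320) = 60.1620

$60.16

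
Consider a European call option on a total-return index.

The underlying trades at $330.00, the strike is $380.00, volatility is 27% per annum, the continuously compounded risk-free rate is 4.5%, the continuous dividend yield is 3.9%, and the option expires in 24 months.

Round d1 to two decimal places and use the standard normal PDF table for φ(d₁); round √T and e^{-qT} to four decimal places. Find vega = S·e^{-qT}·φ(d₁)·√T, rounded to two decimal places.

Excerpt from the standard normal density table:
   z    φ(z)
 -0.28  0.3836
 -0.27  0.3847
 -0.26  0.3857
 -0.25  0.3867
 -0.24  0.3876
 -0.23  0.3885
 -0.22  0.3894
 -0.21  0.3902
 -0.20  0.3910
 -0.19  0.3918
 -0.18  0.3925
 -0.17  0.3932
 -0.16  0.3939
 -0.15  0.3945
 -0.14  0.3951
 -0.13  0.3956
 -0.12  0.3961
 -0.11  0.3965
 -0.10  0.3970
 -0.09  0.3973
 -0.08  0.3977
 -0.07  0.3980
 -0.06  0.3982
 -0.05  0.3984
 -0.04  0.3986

σ√T = 0.27·√2 = 0.3818
d₁ = [ln(330/380) + (0.045 − 0.039 + 0.27²/2)·2] / 0.3818 = [-0.1411 + 0.0849] / 0.3818 = -0.1471 which rounds to -0.15
√T = √2 = 1.4142
φ(d₁) = φ(-0.15) = 0.3945
exp(−qT) = exp(−0.039·2) = 0.9250
vega = S·exp(−qT)·φ(d₁)·√T = 330·0.9250·0.3945·1.4142 = 170.2996

170.30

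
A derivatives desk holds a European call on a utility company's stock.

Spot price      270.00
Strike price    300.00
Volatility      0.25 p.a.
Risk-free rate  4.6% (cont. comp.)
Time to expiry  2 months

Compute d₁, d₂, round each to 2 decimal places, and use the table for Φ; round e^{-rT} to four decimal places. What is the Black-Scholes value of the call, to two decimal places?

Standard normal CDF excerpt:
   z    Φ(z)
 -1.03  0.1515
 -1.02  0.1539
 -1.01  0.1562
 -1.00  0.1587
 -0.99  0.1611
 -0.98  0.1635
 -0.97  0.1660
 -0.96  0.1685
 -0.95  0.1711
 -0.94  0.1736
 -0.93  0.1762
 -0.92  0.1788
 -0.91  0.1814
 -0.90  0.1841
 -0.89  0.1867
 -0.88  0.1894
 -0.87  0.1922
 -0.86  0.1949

2.47

σ√T = 0.25 × 0.4082 = 0.1021
d₁ = [ln(270/300) + (0.046 + 0.25²/2)·0.1667] / 0.1021 = [-0.1054 + 0.0129] / 0.1021 = -0.9062 ⇒ -0.91
d₂ = d₁ − σ√T = -0.9062 − 0.1021 = -1.0082 ⇒ -1.01
e^(−rT) = e^(−0.046·0.1667) = 0.9924
N(d₁) = N(-0.91) = 0.1814;  N(d₂) = N(-1.01) = 0.1562
C = 270·0.1814 − 300·0.9924·0.1562 = 48.9780 − 46.5039 = 2.4741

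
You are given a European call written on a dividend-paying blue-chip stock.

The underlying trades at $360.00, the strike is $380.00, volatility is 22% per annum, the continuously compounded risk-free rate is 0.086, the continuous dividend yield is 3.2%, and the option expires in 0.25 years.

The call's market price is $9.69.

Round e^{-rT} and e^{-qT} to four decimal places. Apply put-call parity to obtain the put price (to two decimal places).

$24.48

e^(−qT) = e^(−0.032·0.25) = 0.9920;  e^(−rT) = e^(−0.086·0.25) = 0.9787
Put-call parity: C − P = S·e^(−qT) − K·e^(−rT) = 360·0.9920 − 380·0.9787 = 357.1200 − 371.9060 = -14.7860
P = C − (C − P) = 9.69 − (-14.7860) = 24.4760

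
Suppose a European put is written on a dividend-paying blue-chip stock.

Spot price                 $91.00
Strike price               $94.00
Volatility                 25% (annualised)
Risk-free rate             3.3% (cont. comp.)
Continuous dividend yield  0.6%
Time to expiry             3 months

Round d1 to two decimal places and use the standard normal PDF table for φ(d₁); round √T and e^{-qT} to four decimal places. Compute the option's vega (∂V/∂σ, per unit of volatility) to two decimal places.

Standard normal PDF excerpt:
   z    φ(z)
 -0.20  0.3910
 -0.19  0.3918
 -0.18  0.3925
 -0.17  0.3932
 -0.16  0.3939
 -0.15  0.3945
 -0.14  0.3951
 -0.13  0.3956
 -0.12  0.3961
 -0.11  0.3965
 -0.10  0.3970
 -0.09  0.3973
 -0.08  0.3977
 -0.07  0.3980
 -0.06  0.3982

17.95

σ√T = 0.25·√0.25 = 0.1250
d₁ = [ln(91/94) + (0.033 − 0.006 + 0.25²/2)·0.25] / 0.1250 = [-0.0324 + 0.0146] / 0.1250 = -0.1430 ⇒ -0.14
√T = √0.25 = 0.5000
φ(d₁) = φ(-0.14) = 0.3951
exp(−qT) = exp(−0.006·0.25) = 0.9985
vega = S·exp(−qT)·φ(d₁)·√T = 91·0.9985·0.3951·0.5000 = 17.9501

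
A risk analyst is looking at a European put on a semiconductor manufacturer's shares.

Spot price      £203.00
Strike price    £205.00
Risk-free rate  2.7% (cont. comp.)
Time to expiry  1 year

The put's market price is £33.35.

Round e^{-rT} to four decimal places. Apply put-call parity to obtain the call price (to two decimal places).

e^(−rT) = e^(−0.027·1) = 0.9734
Put-call parity: C − P = S − K·e^(−rT) = 203 − 205·0.9734 = 203 − 199.5470 = 3.4530
C = P + (C − P) = 33.35 + (3.4530) = 36.8030

£36.80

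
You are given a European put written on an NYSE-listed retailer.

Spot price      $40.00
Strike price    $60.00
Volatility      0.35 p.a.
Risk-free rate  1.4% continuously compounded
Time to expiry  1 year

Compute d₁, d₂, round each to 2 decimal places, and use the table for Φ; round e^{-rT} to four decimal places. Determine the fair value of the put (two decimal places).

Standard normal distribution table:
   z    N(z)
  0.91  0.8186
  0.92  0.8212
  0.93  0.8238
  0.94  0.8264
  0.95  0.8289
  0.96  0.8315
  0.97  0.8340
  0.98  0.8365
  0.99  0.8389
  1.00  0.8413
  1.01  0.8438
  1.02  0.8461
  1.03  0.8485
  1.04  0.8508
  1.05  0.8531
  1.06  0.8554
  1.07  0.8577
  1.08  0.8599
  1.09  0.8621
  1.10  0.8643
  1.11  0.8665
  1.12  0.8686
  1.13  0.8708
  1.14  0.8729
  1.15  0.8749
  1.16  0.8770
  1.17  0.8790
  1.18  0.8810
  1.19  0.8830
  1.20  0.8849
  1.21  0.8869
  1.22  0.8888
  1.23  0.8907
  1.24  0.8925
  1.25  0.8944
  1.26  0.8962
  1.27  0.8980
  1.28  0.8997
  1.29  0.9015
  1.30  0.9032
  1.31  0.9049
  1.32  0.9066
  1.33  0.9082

σ√T = 0.35 × 1.0000 = 0.3500
d₁ = [ln(40/60) + (0.014 + 0.35²/2)·1] / 0.3500 = [-0.4055 + 0.0752] / 0.3500 = -0.9435 ⇒ -0.94
d₂ = d₁ − σ√T = -0.9435 − 0.3500 = -1.2935 ⇒ -1.29
e^(−rT) = e^(−0.014·1) = 0.9861
N(−d₂) = N(1.29) = 0.9015;  N(−d₁) = N(0.94) = 0.8264
P = 60·0.9861·0.9015 − 40·0.8264 = 53.3381 − 33.0560 = 20.2821

$20.28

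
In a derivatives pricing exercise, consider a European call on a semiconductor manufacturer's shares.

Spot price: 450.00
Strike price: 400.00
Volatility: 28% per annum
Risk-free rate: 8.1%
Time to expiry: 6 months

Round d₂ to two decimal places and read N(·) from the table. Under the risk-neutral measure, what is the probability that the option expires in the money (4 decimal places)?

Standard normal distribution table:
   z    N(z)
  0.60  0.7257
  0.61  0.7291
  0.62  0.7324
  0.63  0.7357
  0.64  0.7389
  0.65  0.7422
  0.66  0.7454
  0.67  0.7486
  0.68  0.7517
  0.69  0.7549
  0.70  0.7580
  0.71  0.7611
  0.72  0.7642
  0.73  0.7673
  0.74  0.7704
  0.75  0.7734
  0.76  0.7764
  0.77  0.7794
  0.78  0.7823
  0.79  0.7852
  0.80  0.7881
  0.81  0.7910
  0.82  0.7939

σ√T = 0.28·√0.5 = 0.1980
d₁ = [ln(450/400) + (0.081 + 0.28²/2)·0.5] / 0.1980 = [0.1178 + 0.0601] / 0.1980 = 0.8984 ⇒ 0.90
d₂ = d₁ − σ√T = 0.8984 − 0.1980 = 0.7005 ⇒ 0.70
Pr(exercise) under Q = N(d₂) = 0.7580

0.7580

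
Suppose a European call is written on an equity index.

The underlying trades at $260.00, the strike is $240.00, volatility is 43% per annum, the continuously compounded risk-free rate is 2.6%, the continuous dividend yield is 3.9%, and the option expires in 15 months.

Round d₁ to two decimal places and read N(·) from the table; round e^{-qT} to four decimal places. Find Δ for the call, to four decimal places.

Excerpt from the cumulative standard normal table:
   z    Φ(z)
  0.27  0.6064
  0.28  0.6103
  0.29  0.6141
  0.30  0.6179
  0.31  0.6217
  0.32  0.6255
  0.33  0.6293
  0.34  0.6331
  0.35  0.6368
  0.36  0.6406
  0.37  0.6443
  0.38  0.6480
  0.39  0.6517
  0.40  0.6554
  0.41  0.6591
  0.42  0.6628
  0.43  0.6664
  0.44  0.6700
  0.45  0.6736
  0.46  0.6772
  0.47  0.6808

0.6136

T = 1.25;  σ√T = 0.4808
d₁ = [ln(260/240) + (0.026 − 0.039 + 0.43²/2)·1.25] / 0.4808 = [0.0800 + 0.0993] / 0.4808 = 0.3731 ≈ 0.37
N(d₁) = N(0.37) = 0.6443
Δ_call = e^(−qT)·N(d₁) = 0.9524·0.6443 = 0.6136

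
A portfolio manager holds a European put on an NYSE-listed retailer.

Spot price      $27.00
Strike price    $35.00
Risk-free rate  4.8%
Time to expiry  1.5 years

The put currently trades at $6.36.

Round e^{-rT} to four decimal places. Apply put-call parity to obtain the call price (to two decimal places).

exp(−rT) = exp(−0.048·1.5) = 0.9305
Put-call parity: C − P = S − K·e^(−rT) = 27 − 35·0.9305 = 27 − 32.5675 = -5.5675
C = P + (C − P) = 6.36 + (-5.5675) = 0.7925

$0.79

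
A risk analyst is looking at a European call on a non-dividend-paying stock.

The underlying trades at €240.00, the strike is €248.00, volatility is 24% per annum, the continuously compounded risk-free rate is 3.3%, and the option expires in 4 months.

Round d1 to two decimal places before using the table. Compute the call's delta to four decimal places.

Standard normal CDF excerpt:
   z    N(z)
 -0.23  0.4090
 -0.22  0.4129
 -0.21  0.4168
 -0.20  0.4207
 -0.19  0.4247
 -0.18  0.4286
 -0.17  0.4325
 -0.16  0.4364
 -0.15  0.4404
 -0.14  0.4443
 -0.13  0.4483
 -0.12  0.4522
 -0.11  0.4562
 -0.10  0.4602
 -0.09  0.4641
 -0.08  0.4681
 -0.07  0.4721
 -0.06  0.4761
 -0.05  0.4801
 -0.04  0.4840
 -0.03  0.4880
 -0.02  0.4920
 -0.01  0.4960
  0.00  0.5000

T = 0.3333;  σ√T = 0.1386
ln(S/K) + (r + σ²/2)T = ln(240/248) + (0.033 + 0.24²/2)·0.3333 = -0.0328 + 0.0206 = -0.0122
d₁ = -0.0122 / 0.1386 = -0.0880 ⇒ -0.09
N(d₁) = N(-0.09) = 0.4641
Δ_call = N(d₁) = 0.4641

0.4641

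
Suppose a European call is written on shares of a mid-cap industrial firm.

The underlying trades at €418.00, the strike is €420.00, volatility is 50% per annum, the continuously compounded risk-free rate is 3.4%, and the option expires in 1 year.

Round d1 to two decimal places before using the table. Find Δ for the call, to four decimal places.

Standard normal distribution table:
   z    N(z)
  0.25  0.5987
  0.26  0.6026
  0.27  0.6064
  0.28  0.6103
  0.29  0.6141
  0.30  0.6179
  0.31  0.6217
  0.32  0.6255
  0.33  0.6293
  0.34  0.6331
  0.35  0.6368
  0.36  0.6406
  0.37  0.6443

0.6217

T = 1;  σ√T = 0.5000
d₁ = [ln(418/420) + (0.034 + 0.5²/2)·1] / 0.5000 = [-0.0048 + 0.1590] / 0.5000 = 0.3085 → 0.31
N(d₁) = N(0.31) = 0.6217
Δ_call = N(d₁) = 0.6217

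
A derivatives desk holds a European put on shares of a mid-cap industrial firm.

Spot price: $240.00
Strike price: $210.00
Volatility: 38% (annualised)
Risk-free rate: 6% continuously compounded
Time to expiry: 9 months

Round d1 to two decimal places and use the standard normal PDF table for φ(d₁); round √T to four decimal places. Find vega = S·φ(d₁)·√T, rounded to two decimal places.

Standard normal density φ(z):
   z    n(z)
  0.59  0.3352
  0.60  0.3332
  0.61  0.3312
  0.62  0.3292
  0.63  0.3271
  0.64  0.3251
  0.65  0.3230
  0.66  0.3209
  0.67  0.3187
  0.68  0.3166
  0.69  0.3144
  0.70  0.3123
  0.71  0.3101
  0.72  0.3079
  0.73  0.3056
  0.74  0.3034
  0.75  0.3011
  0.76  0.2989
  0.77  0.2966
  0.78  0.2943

64.45

σ√T = 0.38·√0.75 = 0.3291
d₁ = [ln(240/210) + (0.06 + ½·0.38²)·0.75] / (σ√T) = (0.1335 + 0.0991) / 0.3291 = 0.7070 ⇒ 0.71
√T = √0.75 = 0.8660
φ(d₁) = φ(0.71) = 0.3101
vega = S·φ(d₁)·√T = 240·0.3101·0.8660 = 64.4512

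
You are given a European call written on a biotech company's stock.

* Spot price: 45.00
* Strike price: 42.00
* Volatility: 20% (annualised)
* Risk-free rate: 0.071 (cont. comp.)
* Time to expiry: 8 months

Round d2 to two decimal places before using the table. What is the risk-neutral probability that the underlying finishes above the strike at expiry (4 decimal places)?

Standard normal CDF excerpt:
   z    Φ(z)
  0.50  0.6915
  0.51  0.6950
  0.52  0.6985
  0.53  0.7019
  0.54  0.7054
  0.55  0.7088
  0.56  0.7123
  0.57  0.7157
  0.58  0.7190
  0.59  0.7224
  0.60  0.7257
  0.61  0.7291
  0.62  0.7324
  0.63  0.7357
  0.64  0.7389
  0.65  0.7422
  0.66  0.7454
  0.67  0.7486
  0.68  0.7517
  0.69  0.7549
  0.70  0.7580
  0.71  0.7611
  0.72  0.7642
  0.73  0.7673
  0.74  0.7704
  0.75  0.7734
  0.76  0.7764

0.7357

T = 0.6667;  σ√T = 0.1633
ln(S/K) + (r + σ²/2)T = ln(45/42) + (0.071 + 0.2²/2)·0.6667 = 0.0690 + 0.0607 = 0.1297
d₁ = 0.1297 / 0.1633 = 0.7940 → 0.79
d₂ = d₁ − σ√T = 0.7940 − 0.1633 = 0.6307 → 0.63
Pr(exercise) under Q = N(d₂) = 0.7357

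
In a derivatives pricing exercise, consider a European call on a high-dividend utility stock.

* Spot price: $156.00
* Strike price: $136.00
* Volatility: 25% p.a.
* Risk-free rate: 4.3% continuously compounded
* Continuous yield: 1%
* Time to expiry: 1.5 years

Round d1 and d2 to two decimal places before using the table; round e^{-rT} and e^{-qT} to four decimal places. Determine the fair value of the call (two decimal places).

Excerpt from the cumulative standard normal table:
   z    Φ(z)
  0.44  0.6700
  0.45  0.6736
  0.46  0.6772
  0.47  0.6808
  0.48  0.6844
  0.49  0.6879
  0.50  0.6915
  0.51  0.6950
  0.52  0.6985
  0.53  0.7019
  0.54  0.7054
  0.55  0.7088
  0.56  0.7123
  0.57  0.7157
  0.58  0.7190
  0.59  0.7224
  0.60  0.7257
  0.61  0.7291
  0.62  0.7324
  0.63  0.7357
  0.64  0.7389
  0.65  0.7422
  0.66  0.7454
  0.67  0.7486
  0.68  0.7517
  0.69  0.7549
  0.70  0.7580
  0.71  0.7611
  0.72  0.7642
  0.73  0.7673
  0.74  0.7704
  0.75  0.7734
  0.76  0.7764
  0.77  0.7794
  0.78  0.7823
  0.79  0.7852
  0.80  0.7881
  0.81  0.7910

$32.97

σ√T = 0.25·√1.5 = 0.3062
d₁ = [ln(156/136) + (0.043 − 0.01 + 0.25²/2)·1.5] / 0.3062 = [0.1372 + 0.0964] / 0.3062 = 0.7629 ≈ 0.76
d₂ = d₁ − σ√T = 0.7629 − 0.3062 = 0.4567 ≈ 0.46
exp(−qT) = exp(−0.01·1.5) = 0.9851;  exp(−rT) = exp(−0.043·1.5) = 0.9375
N(d₁) = N(0.76) = 0.7764;  N(d₂) = N(0.46) = 0.6772
C = 156·0.9851·0.7764 − 136·0.9375·0.6772 = 119.3137 − 86.3430 = 32.9707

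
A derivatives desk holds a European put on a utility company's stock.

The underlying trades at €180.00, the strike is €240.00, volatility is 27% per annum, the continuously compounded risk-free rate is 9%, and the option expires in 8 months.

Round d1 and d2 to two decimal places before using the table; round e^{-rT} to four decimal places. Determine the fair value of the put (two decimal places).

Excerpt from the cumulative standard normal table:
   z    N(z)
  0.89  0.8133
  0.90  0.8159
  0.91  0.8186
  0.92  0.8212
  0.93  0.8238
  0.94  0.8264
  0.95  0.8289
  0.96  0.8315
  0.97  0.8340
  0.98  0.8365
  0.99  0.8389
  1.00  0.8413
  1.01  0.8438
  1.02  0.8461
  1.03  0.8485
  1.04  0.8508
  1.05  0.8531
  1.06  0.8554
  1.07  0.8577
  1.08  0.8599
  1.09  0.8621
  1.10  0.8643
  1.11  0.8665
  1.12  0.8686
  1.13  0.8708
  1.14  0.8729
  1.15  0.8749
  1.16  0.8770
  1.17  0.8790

σ√T = 0.27 × 0.8165 = 0.2205
ln(S/K) + (r + σ²/2)T = ln(180/240) + (0.09 + 0.27²/2)·0.6667 = -0.2877 + 0.0843 = -0.2034
d₁ = -0.2034 / 0.2205 = -0.9226 ⇒ -0.92
d₂ = d₁ − σ√T = -0.9226 − 0.2205 = -1.1430 ⇒ -1.14
exp(−rT) = exp(−0.09·0.6667) = 0.9418
N(−d₂) = N(1.14) = 0.8729;  N(−d₁) = N(0.92) = 0.8212
P = 240·0.9418·0.8729 − 180·0.8212 = 197.3033 − 147.8160 = 49.4873

€49.49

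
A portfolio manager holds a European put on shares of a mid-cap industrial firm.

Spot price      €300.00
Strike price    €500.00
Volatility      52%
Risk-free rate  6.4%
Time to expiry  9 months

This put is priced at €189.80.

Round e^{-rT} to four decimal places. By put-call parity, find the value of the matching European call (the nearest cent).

e^(−rT) = e^(−0.064·0.75) = 0.9531
Put-call parity: C − P = S − K·e^(−rT) = 300 − 500·0.9531 = 300 − 476.5500 = -176.5500
C = P + (C − P) = 189.80 + (-176.5500) = 13.2500

€13.25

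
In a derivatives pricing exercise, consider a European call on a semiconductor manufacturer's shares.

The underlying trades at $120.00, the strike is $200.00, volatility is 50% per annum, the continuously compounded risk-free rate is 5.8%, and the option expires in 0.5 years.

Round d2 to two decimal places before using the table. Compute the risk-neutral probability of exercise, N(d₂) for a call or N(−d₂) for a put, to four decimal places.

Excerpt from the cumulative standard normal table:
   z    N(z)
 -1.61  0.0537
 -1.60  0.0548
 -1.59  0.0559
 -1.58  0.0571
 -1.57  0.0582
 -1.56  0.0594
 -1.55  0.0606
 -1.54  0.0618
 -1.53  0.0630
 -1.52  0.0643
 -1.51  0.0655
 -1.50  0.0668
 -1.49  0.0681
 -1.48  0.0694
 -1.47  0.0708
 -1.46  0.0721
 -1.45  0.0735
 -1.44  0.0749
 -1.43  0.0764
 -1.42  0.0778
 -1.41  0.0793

0.0618

σ√T = 0.5·√0.5 = 0.3536
d₁ = [ln(120/200) + (0.058 + ½·0.5²)·0.5] / (σ√T) = (-0.5108 + 0.0915) / 0.3536 = -1.1860 which rounds to -1.19
d₂ = -1.1860 − 0.3536 = -1.5396 which rounds to -1.54
Risk-neutral Pr[S_T > K] = N(d₂) = N(-1.54) = 0.0618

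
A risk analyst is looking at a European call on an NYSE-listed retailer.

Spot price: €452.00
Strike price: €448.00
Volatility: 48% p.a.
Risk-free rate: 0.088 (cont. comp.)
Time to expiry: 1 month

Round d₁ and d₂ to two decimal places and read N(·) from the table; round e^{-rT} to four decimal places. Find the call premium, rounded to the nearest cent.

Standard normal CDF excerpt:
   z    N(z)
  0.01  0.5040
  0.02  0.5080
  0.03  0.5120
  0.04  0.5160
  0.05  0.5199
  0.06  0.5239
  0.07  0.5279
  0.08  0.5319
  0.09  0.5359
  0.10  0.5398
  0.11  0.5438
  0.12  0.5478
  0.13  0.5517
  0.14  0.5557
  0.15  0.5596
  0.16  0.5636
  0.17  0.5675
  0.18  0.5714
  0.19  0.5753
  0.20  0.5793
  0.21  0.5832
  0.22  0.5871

€28.82

T = 0.08333;  σ√T = 0.1386
ln(S/K) + (r + σ²/2)T = ln(452/448) + (0.088 + 0.48²/2)·0.08333 = 0.0089 + 0.0169 = 0.0258
d₁ = 0.0258 / 0.1386 = 0.1864 which rounds to 0.19
d₂ = d₁ − σ√T = 0.1864 − 0.1386 = 0.0478 which rounds to 0.05
exp(−rT) = exp(−0.088·0.08333) = 0.9927
N(d₁) = N(0.19) = 0.5753;  N(d₂) = N(0.05) = 0.5199
C = 452·0.5753 − 448·0.9927·0.5199 = 260.0356 − 231.2149 = 28.8207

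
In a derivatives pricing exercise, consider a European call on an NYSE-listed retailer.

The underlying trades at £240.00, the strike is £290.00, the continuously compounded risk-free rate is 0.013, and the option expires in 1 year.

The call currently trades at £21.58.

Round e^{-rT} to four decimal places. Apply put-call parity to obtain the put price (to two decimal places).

e^(−rT) = e^(−0.013·1) = 0.9871
Put-call parity: C − P = S − K·e^(−rT) = 240 − 290·0.9871 = 240 − 286.2590 = -46.2590
P = C − (C − P) = 21.58 − (-46.2590) = 67.8390

£67.84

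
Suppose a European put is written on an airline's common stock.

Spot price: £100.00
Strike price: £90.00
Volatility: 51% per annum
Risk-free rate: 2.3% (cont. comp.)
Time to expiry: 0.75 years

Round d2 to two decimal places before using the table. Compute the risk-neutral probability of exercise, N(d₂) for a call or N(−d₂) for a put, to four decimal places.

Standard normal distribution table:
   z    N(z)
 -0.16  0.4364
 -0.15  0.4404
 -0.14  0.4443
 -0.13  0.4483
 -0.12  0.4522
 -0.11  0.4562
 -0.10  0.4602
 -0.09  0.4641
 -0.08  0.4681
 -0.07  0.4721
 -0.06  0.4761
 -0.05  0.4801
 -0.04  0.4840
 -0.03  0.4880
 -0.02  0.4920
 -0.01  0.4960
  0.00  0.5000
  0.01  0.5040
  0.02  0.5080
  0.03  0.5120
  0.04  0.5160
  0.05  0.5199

σ√T = 0.51·√0.75 = 0.4417
d₁ = [ln(100/90) + (0.023 + 0.51²/2)·0.75] / 0.4417 = [0.1054 + 0.1148] / 0.4417 = 0.4984 ≈ 0.50
d₂ = d₁ − σ√T = 0.4984 − 0.4417 = 0.0568 ≈ 0.06
Risk-neutral Pr[S_T < K] = N(−d₂) = N(-0.06) = 0.4761

0.4761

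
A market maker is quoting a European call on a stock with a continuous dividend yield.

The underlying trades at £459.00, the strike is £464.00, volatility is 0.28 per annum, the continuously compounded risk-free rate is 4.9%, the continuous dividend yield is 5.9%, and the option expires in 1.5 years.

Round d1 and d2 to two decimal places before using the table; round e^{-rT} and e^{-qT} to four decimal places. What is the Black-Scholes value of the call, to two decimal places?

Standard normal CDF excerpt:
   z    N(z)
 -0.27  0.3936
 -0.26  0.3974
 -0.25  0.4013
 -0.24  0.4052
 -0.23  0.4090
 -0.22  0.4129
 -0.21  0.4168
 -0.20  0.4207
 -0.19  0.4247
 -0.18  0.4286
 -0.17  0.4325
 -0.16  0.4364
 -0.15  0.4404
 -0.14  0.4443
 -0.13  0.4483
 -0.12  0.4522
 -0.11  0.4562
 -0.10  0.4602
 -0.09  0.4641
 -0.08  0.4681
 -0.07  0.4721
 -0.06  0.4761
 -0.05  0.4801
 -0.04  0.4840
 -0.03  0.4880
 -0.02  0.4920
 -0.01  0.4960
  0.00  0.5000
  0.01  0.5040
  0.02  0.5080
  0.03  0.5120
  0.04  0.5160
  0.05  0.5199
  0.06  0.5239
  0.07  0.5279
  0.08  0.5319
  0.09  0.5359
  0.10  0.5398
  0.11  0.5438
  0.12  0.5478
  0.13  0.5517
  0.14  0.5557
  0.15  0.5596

T = 1.5;  σ√T = 0.3429
ln(S/K) + (r − q + σ²/2)T = ln(459/464) + (0.049 − 0.059 + 0.28²/2)·1.5 = -0.0108 + 0.0438 = 0.0330
d₁ = 0.0330 / 0.3429 = 0.0961 ⇒ 0.10
d₂ = d₁ − σ√T = 0.0961 − 0.3429 = -0.2468 ⇒ -0.25
e^(−qT) = e^(−0.059·1.5) = 0.9153;  e^(−rT) = e^(−0.049·1.5) = 0.9291
C = 459·0.9153·N(0.10) − 464·0.9291·N(-0.25) = 459·0.9153·0.5398 − 464·0.9291·0.4013 = 226.7822 − 173.0014 = 53.7808

£53.78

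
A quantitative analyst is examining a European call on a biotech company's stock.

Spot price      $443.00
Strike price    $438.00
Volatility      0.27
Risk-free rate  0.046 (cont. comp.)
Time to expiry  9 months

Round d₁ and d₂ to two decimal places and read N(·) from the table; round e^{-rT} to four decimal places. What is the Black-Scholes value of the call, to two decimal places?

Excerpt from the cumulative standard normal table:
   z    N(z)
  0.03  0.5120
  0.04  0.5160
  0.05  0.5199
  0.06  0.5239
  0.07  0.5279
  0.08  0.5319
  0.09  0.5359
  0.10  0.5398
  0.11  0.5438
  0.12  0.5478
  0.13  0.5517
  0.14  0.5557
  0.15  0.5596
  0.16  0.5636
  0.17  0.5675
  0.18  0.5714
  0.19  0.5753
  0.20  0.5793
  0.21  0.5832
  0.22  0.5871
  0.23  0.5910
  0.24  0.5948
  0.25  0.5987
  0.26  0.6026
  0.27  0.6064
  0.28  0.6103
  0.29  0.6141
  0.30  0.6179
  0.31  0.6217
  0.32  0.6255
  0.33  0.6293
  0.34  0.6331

T = 0.75;  σ√T = 0.2338
d₁ = [ln(443/438) + (0.046 + 0.27²/2)·0.75] / 0.2338 = [0.0114 + 0.0618] / 0.2338 = 0.3130 → 0.31
d₂ = d₁ − σ√T = 0.3130 − 0.2338 = 0.0792 → 0.08
exp(−rT) = exp(−0.046·0.75) = 0.9661
N(d₁) = N(0.31) = 0.6217;  N(d₂) = N(0.08) = 0.5319
C = 443·0.6217 − 438·0.9661·0.5319 = 275.4131 − 225.0744 = 50.3387

$50.34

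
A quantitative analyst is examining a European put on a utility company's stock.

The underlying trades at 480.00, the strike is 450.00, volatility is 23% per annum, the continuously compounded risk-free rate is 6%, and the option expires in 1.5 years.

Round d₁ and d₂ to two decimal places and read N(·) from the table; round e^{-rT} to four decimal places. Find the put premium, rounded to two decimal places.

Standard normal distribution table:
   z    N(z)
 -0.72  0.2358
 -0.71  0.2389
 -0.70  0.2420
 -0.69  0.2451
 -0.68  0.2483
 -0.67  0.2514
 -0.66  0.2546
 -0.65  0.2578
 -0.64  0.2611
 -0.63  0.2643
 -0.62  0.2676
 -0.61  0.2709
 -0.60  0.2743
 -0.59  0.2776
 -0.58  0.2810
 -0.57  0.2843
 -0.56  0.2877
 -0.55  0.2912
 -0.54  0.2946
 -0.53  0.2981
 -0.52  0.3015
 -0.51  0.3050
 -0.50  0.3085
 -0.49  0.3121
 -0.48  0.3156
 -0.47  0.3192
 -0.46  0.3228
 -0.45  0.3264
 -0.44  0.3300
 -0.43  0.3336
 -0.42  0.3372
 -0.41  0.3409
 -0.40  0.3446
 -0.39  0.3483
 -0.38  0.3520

T = 1.5;  σ√T = 0.2817
d₁ = [ln(480/450) + (0.06 + ½·0.23²)·1.5] / (σ√T) = (0.0645 + 0.1297) / 0.2817 = 0.6895 which rounds to 0.69
d₂ = 0.6895 − 0.2817 = 0.4078 which rounds to 0.41
exp(−rT) = exp(−0.06·1.5) = 0.9139
P = 450·0.9139·N(-0.41) − 480·N(-0.69) = 450·0.9139·0.3409 − 480·0.2451 = 140.1968 − 117.6480 = 22.5488

22.55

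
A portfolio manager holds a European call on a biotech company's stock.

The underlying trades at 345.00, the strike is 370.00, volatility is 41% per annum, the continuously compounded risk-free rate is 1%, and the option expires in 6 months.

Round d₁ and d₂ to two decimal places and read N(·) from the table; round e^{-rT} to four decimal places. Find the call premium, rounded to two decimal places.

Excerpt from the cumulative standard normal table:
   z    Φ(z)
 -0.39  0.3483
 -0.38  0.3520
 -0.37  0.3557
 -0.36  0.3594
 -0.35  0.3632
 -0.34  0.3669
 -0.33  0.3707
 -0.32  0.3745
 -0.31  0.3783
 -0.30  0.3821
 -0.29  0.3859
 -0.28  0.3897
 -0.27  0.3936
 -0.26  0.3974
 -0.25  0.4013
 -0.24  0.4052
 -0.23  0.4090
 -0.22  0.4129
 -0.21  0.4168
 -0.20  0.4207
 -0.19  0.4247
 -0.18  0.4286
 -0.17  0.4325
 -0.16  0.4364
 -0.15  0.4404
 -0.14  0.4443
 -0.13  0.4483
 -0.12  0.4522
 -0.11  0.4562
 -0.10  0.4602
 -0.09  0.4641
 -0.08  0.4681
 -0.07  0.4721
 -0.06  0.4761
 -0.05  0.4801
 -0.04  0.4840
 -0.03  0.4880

30.54

σ√T = 0.41 × 0.7071 = 0.2899
d₁ = [ln(345/370) + (0.01 + ½·0.41²)·0.5] / (σ√T) = (-0.0700 + 0.0470) / 0.2899 = -0.0791 which rounds to -0.08
d₂ = -0.0791 − 0.2899 = -0.3690 which rounds to -0.37
e^(−rT) = e^(−0.01·0.5) = 0.9950
C = 345·N(-0.08) − 370·0.9950·N(-0.37) = 345·0.4681 − 370·0.9950·0.3557 = 161.4945 − 130.9510 = 30.5435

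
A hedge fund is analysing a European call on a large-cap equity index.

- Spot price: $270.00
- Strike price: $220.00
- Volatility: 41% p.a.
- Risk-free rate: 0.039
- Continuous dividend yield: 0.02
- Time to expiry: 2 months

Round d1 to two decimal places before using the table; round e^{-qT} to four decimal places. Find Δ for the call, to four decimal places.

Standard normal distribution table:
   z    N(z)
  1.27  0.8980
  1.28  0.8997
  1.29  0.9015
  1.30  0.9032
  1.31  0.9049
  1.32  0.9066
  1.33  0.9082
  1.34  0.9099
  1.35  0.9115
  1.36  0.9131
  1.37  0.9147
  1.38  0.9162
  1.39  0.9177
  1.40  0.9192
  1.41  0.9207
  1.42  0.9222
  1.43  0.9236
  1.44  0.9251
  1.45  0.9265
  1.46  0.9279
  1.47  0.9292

σ√T = 0.41·√0.1667 = 0.1674
d₁ = [ln(270/220) + (0.039 − 0.02 + ½·0.41²)·0.1667] / (σ√T) = (0.2048 + 0.0172) / 0.1674 = 1.3261 → 1.33
N(d₁) = N(1.33) = 0.9082
Δ_call = e^(−qT)·N(d₁) = 0.9967·0.9082 = 0.9052

0.9052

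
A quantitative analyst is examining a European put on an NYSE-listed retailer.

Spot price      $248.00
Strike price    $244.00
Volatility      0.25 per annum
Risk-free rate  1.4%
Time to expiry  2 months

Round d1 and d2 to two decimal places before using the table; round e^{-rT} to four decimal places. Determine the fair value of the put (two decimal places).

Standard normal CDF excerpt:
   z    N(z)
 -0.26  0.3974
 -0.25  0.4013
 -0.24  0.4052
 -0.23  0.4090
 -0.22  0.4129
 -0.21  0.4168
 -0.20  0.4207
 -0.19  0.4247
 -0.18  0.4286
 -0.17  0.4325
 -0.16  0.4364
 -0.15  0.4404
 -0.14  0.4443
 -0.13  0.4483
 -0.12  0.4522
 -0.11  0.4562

$7.70

σ√T = 0.25 × 0.4082 = 0.1021
d₁ = [ln(248/244) + (0.014 + 0.25²/2)·0.1667] / 0.1021 = [0.0163 + 0.0075] / 0.1021 = 0.2332 which rounds to 0.23
d₂ = d₁ − σ√T = 0.2332 − 0.1021 = 0.1312 which rounds to 0.13
exp(−rT) = exp(−0.014·0.1667) = 0.9977
P = 244·0.9977·N(-0.13) − 248·N(-0.23) = 244·0.9977·0.4483 − 248·0.4090 = 109.1336 − 101.4320 = 7.7016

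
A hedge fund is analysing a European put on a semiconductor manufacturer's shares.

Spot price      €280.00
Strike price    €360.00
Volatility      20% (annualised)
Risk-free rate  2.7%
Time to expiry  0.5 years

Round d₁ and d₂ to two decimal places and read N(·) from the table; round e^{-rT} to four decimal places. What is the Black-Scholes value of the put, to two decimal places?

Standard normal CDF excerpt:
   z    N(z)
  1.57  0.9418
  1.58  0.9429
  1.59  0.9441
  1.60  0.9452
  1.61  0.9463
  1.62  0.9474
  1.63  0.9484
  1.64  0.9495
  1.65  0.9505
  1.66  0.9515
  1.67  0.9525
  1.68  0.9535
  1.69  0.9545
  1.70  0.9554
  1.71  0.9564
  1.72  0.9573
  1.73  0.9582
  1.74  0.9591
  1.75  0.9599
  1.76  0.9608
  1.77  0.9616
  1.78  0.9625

σ√T = 0.2·√0.5 = 0.1414
d₁ = [ln(280/360) + (0.027 + ½·0.2²)·0.5] / (σ√T) = (-0.2513 + 0.0235) / 0.1414 = -1.6109 → -1.61
d₂ = -1.6109 − 0.1414 = -1.7523 → -1.75
e^(−rT) = e^(−0.027·0.5) = 0.9866
N(−d₂) = N(1.75) = 0.9599;  N(−d₁) = N(1.61) = 0.9463
P = 360·0.9866·0.9599 − 280·0.9463 = 340.9334 − 264.9640 = 75.9694

€75.97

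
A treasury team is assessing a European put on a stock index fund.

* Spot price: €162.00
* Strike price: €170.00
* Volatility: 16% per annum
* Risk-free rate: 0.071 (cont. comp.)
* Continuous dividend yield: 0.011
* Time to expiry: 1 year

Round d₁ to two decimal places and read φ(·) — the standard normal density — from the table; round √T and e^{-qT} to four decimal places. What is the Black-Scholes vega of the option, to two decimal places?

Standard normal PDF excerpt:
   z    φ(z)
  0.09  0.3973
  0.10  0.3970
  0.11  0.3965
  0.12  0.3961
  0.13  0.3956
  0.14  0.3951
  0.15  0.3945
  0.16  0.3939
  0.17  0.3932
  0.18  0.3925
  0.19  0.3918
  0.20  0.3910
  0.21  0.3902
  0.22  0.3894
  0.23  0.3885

T = 1;  σ√T = 0.1600
ln(S/K) + (r − q + σ²/2)T = ln(162/170) + (0.071 − 0.011 + 0.16²/2)·1 = -0.0482 + 0.0728 = 0.0246
d₁ = 0.0246 / 0.1600 = 0.1537 which rounds to 0.15
√T = √1 = 1.0000
φ(d₁) = φ(0.15) = 0.3945
exp(−qT) = exp(−0.011·1) = 0.9891
vega = S·exp(−qT)·φ(d₁)·√T = 162·0.9891·0.3945·1.0000 = 63.2124

63.21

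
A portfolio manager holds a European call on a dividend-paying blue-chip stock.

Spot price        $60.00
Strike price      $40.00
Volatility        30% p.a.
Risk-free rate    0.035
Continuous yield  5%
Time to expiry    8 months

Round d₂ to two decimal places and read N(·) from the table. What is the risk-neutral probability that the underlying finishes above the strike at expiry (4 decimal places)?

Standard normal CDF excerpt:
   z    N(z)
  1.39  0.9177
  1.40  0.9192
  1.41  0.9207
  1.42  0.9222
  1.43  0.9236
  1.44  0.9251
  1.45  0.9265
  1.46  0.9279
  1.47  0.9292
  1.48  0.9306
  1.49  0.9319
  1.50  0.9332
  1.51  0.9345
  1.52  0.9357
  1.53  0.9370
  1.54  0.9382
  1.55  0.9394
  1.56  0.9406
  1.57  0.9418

σ√T = 0.3·√0.6667 = 0.2449
d₁ = [ln(60/40) + (0.035 − 0.05 + ½·0.3²)·0.6667] / (σ√T) = (0.4055 + 0.0200) / 0.2449 = 1.7370 → 1.74
d₂ = 1.7370 − 0.2449 = 1.4920 → 1.49
Pr(exercise) under Q = N(d₂) = 0.9319

0.9319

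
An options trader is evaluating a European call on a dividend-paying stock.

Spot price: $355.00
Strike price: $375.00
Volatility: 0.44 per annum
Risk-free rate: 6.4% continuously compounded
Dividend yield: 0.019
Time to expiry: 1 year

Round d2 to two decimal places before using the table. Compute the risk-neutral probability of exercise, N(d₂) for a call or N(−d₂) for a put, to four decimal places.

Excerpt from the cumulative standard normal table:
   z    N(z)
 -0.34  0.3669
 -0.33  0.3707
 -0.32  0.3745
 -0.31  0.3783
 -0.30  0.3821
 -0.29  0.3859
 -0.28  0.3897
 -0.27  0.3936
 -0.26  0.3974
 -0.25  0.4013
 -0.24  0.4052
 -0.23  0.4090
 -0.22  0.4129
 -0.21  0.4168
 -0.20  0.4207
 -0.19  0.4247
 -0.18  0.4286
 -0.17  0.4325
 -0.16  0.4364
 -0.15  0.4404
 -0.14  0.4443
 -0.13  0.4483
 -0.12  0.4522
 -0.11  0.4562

T = 1;  σ√T = 0.4400
ln(S/K) + (r − q + σ²/2)T = ln(355/375) + (0.064 − 0.019 + 0.44²/2)·1 = -0.0548 + 0.1418 = 0.0870
d₁ = 0.0870 / 0.4400 = 0.1977 ⇒ 0.20
d₂ = d₁ − σ√T = 0.1977 − 0.4400 = -0.2423 ⇒ -0.24
Risk-neutral Pr[S_T > K] = N(d₂) = N(-0.24) = 0.4052

0.4052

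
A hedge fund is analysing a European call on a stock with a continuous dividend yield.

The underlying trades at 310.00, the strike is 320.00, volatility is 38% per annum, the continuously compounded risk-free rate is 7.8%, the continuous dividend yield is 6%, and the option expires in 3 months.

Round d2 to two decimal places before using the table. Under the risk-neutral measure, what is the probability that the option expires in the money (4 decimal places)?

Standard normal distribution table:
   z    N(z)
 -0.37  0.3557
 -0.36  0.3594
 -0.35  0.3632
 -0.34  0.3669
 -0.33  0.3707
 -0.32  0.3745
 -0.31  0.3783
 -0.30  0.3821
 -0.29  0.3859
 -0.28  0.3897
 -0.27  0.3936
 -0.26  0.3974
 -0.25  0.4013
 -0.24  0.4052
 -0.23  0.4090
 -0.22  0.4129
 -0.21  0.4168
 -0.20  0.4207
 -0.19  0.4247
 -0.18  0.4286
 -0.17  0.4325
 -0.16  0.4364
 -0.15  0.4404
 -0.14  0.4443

0.4052

T = 0.25;  σ√T = 0.1900
d₁ = [ln(310/320) + (0.078 − 0.06 + 0.38²/2)·0.25] / 0.1900 = [-0.0317 + 0.0226] / 0.1900 = -0.0484 ⇒ -0.05
d₂ = d₁ − σ√T = -0.0484 − 0.1900 = -0.2384 ⇒ -0.24
Pr(exercise) under Q = N(d₂) = 0.4052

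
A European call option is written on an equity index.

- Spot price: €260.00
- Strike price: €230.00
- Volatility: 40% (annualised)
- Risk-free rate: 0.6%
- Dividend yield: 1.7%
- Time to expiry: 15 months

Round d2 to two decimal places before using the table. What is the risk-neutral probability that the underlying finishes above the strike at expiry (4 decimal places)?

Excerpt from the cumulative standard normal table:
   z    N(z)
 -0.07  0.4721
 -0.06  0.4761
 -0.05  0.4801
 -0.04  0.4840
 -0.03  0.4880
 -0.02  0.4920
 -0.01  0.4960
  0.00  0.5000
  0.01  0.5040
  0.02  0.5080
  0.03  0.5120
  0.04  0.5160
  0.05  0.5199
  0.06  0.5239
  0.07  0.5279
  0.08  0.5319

0.5080

T = 1.25;  σ√T = 0.4472
ln(S/K) + (r − q + σ²/2)T = ln(260/230) + (0.006 − 0.017 + 0.4²/2)·1.25 = 0.1226 + 0.0863 = 0.2089
d₁ = 0.2089 / 0.4472 = 0.4670 ⇒ 0.47
d₂ = d₁ − σ√T = 0.4670 − 0.4472 = 0.0198 ⇒ 0.02
Pr(exercise) under Q = N(d₂) = 0.5080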